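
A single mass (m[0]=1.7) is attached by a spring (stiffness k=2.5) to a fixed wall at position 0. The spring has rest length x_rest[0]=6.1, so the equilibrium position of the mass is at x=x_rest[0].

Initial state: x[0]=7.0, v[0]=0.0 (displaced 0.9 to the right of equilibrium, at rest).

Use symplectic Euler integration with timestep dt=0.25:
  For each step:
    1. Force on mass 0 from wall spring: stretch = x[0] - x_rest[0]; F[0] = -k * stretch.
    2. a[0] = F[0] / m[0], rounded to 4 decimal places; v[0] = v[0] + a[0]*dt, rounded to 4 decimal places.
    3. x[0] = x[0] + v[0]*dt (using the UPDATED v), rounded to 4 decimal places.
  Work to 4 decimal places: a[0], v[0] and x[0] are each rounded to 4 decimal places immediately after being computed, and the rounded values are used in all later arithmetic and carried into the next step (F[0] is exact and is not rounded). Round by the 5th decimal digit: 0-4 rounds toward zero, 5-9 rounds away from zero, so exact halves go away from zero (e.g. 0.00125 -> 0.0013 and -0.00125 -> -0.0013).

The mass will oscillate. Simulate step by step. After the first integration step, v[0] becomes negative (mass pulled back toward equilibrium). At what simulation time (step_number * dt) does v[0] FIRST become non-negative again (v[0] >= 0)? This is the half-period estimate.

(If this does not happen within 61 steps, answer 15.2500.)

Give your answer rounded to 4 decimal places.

Step 0: x=[7.0000] v=[0.0000]
Step 1: x=[6.9173] v=[-0.3309]
Step 2: x=[6.7595] v=[-0.6314]
Step 3: x=[6.5410] v=[-0.8739]
Step 4: x=[6.2820] v=[-1.0360]
Step 5: x=[6.0063] v=[-1.1029]
Step 6: x=[5.7392] v=[-1.0685]
Step 7: x=[5.5052] v=[-0.9359]
Step 8: x=[5.3259] v=[-0.7172]
Step 9: x=[5.2178] v=[-0.4326]
Step 10: x=[5.1907] v=[-0.1083]
Step 11: x=[5.2472] v=[0.2260]
First v>=0 after going negative at step 11, time=2.7500

Answer: 2.7500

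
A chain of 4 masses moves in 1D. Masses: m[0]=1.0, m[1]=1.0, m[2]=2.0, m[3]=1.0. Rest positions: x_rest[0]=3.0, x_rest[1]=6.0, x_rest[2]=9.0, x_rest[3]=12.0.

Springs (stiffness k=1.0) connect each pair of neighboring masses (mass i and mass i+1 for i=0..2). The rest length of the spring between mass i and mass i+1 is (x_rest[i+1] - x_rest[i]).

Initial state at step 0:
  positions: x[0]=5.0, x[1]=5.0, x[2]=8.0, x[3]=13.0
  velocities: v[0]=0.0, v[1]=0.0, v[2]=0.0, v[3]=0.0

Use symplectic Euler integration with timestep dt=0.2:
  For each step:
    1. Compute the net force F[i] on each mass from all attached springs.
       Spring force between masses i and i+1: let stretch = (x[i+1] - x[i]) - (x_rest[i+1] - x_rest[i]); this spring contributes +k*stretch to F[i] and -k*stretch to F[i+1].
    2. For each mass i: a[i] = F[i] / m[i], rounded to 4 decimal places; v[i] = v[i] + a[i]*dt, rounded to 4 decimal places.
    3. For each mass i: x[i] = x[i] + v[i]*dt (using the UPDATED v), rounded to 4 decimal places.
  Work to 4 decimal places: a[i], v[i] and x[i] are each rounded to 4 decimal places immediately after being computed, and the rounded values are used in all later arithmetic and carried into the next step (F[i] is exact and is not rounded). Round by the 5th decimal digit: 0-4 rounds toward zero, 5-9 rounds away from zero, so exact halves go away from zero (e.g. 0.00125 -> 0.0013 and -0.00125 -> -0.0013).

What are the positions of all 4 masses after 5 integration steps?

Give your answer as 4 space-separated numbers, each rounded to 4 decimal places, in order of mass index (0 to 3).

Step 0: x=[5.0000 5.0000 8.0000 13.0000] v=[0.0000 0.0000 0.0000 0.0000]
Step 1: x=[4.8800 5.1200 8.0400 12.9200] v=[-0.6000 0.6000 0.2000 -0.4000]
Step 2: x=[4.6496 5.3472 8.1192 12.7648] v=[-1.1520 1.1360 0.3960 -0.7760]
Step 3: x=[4.3271 5.6574 8.2359 12.5438] v=[-1.6125 1.5509 0.5834 -1.1051]
Step 4: x=[3.9378 6.0175 8.3872 12.2705] v=[-1.9464 1.8005 0.7563 -1.3667]
Step 5: x=[3.5117 6.3892 8.5687 11.9618] v=[-2.1305 1.8585 0.9077 -1.5434]

Answer: 3.5117 6.3892 8.5687 11.9618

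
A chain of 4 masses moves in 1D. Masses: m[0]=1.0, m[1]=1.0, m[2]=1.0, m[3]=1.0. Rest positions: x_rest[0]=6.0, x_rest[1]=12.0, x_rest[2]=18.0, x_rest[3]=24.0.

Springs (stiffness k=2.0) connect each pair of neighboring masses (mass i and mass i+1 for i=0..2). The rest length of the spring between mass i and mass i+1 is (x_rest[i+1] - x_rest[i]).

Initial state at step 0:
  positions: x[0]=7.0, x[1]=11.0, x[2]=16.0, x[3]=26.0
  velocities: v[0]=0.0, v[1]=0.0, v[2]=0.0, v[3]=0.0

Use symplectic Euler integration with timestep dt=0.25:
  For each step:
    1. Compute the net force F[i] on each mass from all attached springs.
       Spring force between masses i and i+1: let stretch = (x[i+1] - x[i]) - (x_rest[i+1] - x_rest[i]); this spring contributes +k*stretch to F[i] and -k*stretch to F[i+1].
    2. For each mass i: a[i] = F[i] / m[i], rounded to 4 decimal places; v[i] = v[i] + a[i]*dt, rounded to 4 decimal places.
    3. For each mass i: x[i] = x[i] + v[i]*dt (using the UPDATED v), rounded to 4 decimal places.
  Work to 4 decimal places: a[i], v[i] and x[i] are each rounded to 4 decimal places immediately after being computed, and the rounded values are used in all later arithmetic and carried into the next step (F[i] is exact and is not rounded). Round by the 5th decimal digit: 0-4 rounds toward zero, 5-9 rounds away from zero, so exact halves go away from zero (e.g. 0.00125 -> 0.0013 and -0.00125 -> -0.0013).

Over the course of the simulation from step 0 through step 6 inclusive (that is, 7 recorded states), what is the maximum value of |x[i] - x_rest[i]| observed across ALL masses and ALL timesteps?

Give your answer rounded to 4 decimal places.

Step 0: x=[7.0000 11.0000 16.0000 26.0000] v=[0.0000 0.0000 0.0000 0.0000]
Step 1: x=[6.7500 11.1250 16.6250 25.5000] v=[-1.0000 0.5000 2.5000 -2.0000]
Step 2: x=[6.2969 11.3906 17.6719 24.6406] v=[-1.8125 1.0625 4.1875 -3.4375]
Step 3: x=[5.7305 11.8047 18.8047 23.6601] v=[-2.2657 1.6563 4.5312 -3.9219]
Step 4: x=[5.1734 12.3345 19.6694 22.8227] v=[-2.2286 2.1192 3.4589 -3.3496]
Step 5: x=[4.7614 12.8860 20.0114 22.3411] v=[-1.6481 2.2061 1.3681 -1.9263]
Step 6: x=[4.6150 13.3126 19.7540 22.3183] v=[-0.5858 1.7065 -1.0298 -0.0912]
Max displacement = 2.0114

Answer: 2.0114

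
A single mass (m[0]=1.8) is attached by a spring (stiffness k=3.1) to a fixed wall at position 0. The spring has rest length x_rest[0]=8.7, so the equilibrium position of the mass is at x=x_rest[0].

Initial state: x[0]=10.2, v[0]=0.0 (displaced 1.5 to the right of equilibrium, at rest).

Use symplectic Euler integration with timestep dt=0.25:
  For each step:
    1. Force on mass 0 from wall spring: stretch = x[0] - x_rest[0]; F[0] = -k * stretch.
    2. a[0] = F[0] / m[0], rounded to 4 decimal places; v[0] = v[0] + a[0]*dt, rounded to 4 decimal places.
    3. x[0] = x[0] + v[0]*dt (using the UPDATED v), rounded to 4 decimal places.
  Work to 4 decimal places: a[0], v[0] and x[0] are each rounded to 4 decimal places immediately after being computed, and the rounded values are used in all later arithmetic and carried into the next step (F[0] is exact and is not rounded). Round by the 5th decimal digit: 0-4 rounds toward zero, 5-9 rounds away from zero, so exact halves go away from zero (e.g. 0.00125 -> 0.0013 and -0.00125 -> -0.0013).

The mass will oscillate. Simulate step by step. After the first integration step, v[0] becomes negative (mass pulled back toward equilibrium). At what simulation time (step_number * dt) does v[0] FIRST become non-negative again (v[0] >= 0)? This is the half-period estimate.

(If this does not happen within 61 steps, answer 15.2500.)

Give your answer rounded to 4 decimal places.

Answer: 2.5000

Derivation:
Step 0: x=[10.2000] v=[0.0000]
Step 1: x=[10.0386] v=[-0.6458]
Step 2: x=[9.7331] v=[-1.2222]
Step 3: x=[9.3164] v=[-1.6670]
Step 4: x=[8.8333] v=[-1.9324]
Step 5: x=[8.3359] v=[-1.9898]
Step 6: x=[7.8777] v=[-1.8330]
Step 7: x=[7.5080] v=[-1.4790]
Step 8: x=[7.2666] v=[-0.9658]
Step 9: x=[7.1794] v=[-0.3487]
Step 10: x=[7.2559] v=[0.3060]
First v>=0 after going negative at step 10, time=2.5000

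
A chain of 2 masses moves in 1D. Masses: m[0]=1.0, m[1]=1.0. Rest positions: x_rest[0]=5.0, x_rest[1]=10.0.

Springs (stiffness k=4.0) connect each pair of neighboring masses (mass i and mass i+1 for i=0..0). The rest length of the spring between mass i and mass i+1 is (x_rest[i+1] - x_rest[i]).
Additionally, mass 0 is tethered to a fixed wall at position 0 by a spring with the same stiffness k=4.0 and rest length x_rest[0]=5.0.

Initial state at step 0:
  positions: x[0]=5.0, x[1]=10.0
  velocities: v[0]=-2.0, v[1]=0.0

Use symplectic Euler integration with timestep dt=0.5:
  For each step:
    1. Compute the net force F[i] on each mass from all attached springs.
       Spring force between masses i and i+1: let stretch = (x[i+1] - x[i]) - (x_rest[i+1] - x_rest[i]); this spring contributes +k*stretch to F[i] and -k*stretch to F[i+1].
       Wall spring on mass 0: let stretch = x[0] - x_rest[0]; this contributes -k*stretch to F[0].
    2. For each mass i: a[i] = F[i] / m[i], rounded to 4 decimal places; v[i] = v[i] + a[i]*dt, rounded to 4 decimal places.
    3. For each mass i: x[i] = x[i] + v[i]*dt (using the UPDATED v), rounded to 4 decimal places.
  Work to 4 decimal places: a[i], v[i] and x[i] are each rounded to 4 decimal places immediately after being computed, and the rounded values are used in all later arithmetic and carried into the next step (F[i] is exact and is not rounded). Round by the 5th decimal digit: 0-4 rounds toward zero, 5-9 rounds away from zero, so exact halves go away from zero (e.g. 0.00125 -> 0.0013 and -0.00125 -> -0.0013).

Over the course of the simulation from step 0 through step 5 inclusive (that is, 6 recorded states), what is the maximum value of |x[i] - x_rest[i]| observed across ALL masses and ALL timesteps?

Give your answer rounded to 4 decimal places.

Answer: 1.0000

Derivation:
Step 0: x=[5.0000 10.0000] v=[-2.0000 0.0000]
Step 1: x=[4.0000 10.0000] v=[-2.0000 0.0000]
Step 2: x=[5.0000 9.0000] v=[2.0000 -2.0000]
Step 3: x=[5.0000 9.0000] v=[0.0000 0.0000]
Step 4: x=[4.0000 10.0000] v=[-2.0000 2.0000]
Step 5: x=[5.0000 10.0000] v=[2.0000 0.0000]
Max displacement = 1.0000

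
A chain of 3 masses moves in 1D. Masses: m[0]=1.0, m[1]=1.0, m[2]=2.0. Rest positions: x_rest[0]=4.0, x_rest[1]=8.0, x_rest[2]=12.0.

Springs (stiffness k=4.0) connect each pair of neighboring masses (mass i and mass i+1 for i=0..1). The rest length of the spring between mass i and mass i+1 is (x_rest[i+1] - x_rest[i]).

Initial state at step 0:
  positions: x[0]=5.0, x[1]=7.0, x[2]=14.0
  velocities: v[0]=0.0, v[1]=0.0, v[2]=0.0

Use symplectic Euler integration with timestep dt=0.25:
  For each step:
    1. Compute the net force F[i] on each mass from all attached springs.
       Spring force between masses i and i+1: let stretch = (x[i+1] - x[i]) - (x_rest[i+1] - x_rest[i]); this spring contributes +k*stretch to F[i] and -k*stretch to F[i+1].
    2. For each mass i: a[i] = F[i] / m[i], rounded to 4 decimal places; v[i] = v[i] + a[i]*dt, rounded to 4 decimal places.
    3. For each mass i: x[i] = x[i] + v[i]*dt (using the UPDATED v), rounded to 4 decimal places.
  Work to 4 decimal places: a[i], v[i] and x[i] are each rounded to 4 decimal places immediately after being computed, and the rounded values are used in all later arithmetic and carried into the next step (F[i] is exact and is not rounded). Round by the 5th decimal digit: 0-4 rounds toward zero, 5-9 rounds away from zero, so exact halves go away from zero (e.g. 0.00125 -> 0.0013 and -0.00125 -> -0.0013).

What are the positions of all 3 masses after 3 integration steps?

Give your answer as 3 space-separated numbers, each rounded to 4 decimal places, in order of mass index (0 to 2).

Step 0: x=[5.0000 7.0000 14.0000] v=[0.0000 0.0000 0.0000]
Step 1: x=[4.5000 8.2500 13.6250] v=[-2.0000 5.0000 -1.5000]
Step 2: x=[3.9375 9.9063 13.0781] v=[-2.2500 6.6250 -2.1875]
Step 3: x=[3.8672 10.8633 12.6348] v=[-0.2812 3.8280 -1.7734]

Answer: 3.8672 10.8633 12.6348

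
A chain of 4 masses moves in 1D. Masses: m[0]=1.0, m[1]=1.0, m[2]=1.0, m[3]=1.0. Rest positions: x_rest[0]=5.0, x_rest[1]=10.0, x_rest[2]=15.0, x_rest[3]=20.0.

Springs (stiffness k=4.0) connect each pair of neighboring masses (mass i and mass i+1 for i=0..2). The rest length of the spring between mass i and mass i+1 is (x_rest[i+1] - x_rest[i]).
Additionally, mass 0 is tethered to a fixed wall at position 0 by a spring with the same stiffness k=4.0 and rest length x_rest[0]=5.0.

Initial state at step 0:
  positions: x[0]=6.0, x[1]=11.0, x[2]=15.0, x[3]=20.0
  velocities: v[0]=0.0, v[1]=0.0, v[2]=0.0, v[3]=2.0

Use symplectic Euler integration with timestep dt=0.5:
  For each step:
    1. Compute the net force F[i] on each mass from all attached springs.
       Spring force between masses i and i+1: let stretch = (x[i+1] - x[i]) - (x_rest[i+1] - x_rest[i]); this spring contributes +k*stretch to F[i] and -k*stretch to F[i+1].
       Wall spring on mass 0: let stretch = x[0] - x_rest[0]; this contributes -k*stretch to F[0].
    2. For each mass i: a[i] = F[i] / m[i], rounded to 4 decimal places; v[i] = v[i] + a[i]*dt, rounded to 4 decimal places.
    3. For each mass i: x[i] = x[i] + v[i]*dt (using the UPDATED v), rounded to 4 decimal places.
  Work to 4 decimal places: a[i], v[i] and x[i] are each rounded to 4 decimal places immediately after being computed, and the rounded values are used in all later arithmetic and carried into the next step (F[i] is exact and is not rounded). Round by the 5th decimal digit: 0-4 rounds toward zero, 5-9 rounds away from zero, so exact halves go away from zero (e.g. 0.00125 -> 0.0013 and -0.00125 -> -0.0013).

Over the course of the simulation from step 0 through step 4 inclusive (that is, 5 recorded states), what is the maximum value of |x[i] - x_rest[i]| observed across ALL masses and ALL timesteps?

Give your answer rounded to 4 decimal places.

Step 0: x=[6.0000 11.0000 15.0000 20.0000] v=[0.0000 0.0000 0.0000 2.0000]
Step 1: x=[5.0000 10.0000 16.0000 21.0000] v=[-2.0000 -2.0000 2.0000 2.0000]
Step 2: x=[4.0000 10.0000 16.0000 22.0000] v=[-2.0000 0.0000 0.0000 2.0000]
Step 3: x=[5.0000 10.0000 16.0000 22.0000] v=[2.0000 0.0000 0.0000 0.0000]
Step 4: x=[6.0000 11.0000 16.0000 21.0000] v=[2.0000 2.0000 0.0000 -2.0000]
Max displacement = 2.0000

Answer: 2.0000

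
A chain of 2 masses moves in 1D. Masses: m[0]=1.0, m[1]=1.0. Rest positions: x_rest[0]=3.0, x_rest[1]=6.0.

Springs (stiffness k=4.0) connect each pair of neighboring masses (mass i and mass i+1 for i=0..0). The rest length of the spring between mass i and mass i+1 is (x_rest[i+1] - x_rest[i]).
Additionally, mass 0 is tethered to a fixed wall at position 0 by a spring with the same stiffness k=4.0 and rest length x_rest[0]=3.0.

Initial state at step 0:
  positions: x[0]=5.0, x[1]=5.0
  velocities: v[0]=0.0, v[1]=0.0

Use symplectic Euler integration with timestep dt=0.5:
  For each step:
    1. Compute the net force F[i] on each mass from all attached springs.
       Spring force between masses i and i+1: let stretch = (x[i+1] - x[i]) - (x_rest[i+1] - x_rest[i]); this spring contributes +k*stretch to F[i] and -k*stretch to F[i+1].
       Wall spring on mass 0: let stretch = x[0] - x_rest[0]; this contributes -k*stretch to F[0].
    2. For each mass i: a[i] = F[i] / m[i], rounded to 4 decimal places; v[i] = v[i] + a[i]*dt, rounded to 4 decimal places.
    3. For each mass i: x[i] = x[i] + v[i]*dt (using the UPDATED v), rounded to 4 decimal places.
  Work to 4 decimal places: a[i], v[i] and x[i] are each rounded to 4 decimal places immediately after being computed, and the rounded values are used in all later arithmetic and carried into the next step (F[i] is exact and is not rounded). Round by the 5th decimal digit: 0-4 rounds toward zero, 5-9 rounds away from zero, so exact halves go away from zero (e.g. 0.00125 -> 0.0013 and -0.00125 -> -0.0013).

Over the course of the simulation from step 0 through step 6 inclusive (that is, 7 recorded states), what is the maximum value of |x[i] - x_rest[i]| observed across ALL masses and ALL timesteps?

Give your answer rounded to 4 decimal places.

Step 0: x=[5.0000 5.0000] v=[0.0000 0.0000]
Step 1: x=[0.0000 8.0000] v=[-10.0000 6.0000]
Step 2: x=[3.0000 6.0000] v=[6.0000 -4.0000]
Step 3: x=[6.0000 4.0000] v=[6.0000 -4.0000]
Step 4: x=[1.0000 7.0000] v=[-10.0000 6.0000]
Step 5: x=[1.0000 7.0000] v=[0.0000 0.0000]
Step 6: x=[6.0000 4.0000] v=[10.0000 -6.0000]
Max displacement = 3.0000

Answer: 3.0000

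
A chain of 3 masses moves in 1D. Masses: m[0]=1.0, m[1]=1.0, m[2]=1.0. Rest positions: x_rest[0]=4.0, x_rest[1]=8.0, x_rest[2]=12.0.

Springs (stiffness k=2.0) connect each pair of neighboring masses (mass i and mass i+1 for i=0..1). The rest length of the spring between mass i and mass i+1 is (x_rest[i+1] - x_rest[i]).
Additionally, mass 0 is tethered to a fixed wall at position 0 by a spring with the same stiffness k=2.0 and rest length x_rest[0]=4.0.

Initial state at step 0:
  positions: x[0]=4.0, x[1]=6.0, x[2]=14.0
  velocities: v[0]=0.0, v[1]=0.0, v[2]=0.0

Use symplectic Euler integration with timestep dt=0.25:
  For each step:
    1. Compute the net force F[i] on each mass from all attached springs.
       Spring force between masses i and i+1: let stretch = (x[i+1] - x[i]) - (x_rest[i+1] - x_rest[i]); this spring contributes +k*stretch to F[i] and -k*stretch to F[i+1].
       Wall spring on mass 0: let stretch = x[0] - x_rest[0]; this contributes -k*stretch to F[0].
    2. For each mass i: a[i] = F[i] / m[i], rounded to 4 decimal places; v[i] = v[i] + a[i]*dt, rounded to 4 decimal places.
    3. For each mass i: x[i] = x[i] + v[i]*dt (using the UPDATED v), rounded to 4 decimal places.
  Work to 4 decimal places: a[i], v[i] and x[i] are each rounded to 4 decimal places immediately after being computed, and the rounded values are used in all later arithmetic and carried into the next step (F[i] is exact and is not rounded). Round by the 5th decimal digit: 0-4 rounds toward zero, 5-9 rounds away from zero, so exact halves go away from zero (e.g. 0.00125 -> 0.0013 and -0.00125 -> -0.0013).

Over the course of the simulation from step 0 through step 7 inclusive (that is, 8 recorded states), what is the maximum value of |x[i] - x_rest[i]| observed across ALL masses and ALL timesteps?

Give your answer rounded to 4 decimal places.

Step 0: x=[4.0000 6.0000 14.0000] v=[0.0000 0.0000 0.0000]
Step 1: x=[3.7500 6.7500 13.5000] v=[-1.0000 3.0000 -2.0000]
Step 2: x=[3.4063 7.9688 12.6563] v=[-1.3750 4.8750 -3.3750]
Step 3: x=[3.2071 9.2032 11.7266] v=[-0.7969 4.9375 -3.7188]
Step 4: x=[3.3565 10.0035 10.9815] v=[0.5976 3.2012 -2.9805]
Step 5: x=[3.9172 10.0952 10.6141] v=[2.2429 0.3667 -1.4695]
Step 6: x=[4.7605 9.4795 10.6819] v=[3.3733 -2.4629 0.2711]
Step 7: x=[5.5987 8.4242 11.0994] v=[3.3526 -4.2212 1.6699]
Max displacement = 2.0952

Answer: 2.0952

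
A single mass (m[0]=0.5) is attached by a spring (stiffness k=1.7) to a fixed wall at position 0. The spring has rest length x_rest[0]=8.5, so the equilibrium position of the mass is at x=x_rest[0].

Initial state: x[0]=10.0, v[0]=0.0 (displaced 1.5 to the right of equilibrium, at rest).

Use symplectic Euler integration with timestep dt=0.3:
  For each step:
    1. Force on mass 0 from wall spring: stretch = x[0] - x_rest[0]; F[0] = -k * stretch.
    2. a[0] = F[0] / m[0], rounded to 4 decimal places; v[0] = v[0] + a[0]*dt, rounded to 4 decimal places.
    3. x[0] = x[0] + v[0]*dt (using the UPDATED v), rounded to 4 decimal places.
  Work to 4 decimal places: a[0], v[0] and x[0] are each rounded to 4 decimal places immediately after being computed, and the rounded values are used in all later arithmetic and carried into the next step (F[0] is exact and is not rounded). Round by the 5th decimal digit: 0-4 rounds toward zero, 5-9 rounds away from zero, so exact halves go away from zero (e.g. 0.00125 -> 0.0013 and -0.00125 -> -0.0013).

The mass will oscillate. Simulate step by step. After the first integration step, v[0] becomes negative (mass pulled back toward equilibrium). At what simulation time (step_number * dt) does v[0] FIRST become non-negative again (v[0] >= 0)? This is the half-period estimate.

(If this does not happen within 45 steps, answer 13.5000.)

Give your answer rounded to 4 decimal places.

Answer: 1.8000

Derivation:
Step 0: x=[10.0000] v=[0.0000]
Step 1: x=[9.5410] v=[-1.5300]
Step 2: x=[8.7635] v=[-2.5918]
Step 3: x=[7.9053] v=[-2.8606]
Step 4: x=[7.2291] v=[-2.2540]
Step 5: x=[6.9418] v=[-0.9577]
Step 6: x=[7.1313] v=[0.6317]
First v>=0 after going negative at step 6, time=1.8000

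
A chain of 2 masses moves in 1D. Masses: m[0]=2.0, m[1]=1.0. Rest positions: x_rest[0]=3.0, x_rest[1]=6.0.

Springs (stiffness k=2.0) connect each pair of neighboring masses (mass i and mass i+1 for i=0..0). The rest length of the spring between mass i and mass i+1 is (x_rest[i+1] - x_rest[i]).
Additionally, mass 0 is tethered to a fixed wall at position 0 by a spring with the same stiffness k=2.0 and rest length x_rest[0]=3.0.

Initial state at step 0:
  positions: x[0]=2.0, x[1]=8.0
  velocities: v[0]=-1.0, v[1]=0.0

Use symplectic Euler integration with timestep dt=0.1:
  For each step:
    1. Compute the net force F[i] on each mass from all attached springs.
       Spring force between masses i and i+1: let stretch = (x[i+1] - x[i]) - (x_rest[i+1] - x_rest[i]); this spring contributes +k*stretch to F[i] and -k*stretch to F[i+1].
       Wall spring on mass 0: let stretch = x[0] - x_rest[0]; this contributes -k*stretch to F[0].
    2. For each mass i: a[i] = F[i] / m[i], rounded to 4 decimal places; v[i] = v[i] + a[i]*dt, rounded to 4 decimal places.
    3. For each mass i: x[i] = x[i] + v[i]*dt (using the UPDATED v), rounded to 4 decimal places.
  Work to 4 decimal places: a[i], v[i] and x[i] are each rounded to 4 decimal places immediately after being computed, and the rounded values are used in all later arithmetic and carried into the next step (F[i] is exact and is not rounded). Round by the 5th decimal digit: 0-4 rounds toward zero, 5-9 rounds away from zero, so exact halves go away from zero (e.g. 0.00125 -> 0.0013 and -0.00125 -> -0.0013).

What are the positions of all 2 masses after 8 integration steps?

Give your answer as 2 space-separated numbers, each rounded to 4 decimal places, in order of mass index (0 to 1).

Step 0: x=[2.0000 8.0000] v=[-1.0000 0.0000]
Step 1: x=[1.9400 7.9400] v=[-0.6000 -0.6000]
Step 2: x=[1.9206 7.8200] v=[-0.1940 -1.2000]
Step 3: x=[1.9410 7.6420] v=[0.2039 -1.7799]
Step 4: x=[1.9990 7.4100] v=[0.5799 -2.3201]
Step 5: x=[2.0911 7.1298] v=[0.9211 -2.8023]
Step 6: x=[2.2127 6.8088] v=[1.2159 -3.2100]
Step 7: x=[2.3581 6.4559] v=[1.4542 -3.5292]
Step 8: x=[2.5209 6.0810] v=[1.6282 -3.7488]

Answer: 2.5209 6.0810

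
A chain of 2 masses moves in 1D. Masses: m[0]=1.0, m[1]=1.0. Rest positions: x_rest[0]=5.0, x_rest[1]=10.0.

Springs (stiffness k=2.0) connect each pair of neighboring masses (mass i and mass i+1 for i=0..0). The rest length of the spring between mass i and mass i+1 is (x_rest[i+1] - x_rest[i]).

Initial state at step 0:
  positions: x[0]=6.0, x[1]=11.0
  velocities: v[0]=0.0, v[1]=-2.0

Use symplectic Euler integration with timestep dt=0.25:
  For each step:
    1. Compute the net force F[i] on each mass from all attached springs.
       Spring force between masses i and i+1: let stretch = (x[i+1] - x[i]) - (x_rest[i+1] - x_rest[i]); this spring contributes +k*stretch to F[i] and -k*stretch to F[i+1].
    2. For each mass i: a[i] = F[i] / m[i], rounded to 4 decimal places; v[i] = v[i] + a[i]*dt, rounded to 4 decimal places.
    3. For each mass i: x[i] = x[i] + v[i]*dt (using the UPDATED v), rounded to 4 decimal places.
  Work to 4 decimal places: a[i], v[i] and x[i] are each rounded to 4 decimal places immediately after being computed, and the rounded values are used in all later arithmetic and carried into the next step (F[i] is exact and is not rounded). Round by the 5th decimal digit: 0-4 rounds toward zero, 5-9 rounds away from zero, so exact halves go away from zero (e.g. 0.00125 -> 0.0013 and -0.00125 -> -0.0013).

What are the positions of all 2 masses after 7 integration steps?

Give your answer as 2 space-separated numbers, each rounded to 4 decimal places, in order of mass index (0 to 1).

Step 0: x=[6.0000 11.0000] v=[0.0000 -2.0000]
Step 1: x=[6.0000 10.5000] v=[0.0000 -2.0000]
Step 2: x=[5.9375 10.0625] v=[-0.2500 -1.7500]
Step 3: x=[5.7656 9.7344] v=[-0.6875 -1.3125]
Step 4: x=[5.4648 9.5352] v=[-1.2031 -0.7969]
Step 5: x=[5.0478 9.4522] v=[-1.6679 -0.3321]
Step 6: x=[4.5564 9.4436] v=[-1.9657 -0.0343]
Step 7: x=[4.0509 9.4491] v=[-2.0221 0.0221]

Answer: 4.0509 9.4491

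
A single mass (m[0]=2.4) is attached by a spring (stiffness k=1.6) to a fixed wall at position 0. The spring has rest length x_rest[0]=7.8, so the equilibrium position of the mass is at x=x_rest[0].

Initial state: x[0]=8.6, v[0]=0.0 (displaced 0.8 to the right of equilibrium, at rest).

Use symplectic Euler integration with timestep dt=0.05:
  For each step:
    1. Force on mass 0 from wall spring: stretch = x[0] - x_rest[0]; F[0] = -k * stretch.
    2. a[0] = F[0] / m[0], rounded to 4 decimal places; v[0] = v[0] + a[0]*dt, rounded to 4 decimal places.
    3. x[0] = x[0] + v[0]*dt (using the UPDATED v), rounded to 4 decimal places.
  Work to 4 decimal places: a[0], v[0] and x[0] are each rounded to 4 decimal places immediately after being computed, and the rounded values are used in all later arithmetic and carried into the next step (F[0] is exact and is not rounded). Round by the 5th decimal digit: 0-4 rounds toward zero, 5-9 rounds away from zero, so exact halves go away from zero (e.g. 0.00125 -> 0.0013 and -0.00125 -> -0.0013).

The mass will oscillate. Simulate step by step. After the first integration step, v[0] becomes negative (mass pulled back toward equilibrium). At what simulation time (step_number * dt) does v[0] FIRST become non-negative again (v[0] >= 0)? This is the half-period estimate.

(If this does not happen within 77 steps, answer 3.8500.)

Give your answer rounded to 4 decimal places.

Step 0: x=[8.6000] v=[0.0000]
Step 1: x=[8.5987] v=[-0.0267]
Step 2: x=[8.5960] v=[-0.0533]
Step 3: x=[8.5920] v=[-0.0798]
Step 4: x=[8.5867] v=[-0.1062]
Step 5: x=[8.5801] v=[-0.1324]
Step 6: x=[8.5722] v=[-0.1584]
Step 7: x=[8.5630] v=[-0.1841]
Step 8: x=[8.5525] v=[-0.2095]
Step 9: x=[8.5408] v=[-0.2346]
Step 10: x=[8.5278] v=[-0.2593]
Step 11: x=[8.5136] v=[-0.2836]
Step 12: x=[8.4982] v=[-0.3074]
Step 13: x=[8.4817] v=[-0.3307]
Step 14: x=[8.4640] v=[-0.3534]
Step 15: x=[8.4452] v=[-0.3755]
Step 16: x=[8.4254] v=[-0.3970]
Step 17: x=[8.4045] v=[-0.4178]
Step 18: x=[8.3826] v=[-0.4380]
Step 19: x=[8.3597] v=[-0.4574]
Step 20: x=[8.3359] v=[-0.4761]
Step 21: x=[8.3112] v=[-0.4940]
Step 22: x=[8.2857] v=[-0.5110]
Step 23: x=[8.2593] v=[-0.5272]
Step 24: x=[8.2322] v=[-0.5425]
Step 25: x=[8.2044] v=[-0.5569]
Step 26: x=[8.1759] v=[-0.5704]
Step 27: x=[8.1468] v=[-0.5829]
Step 28: x=[8.1171] v=[-0.5945]
Step 29: x=[8.0868] v=[-0.6051]
Step 30: x=[8.0561] v=[-0.6147]
Step 31: x=[8.0249] v=[-0.6232]
Step 32: x=[7.9934] v=[-0.6307]
Step 33: x=[7.9615] v=[-0.6371]
Step 34: x=[7.9294] v=[-0.6425]
Step 35: x=[7.8971] v=[-0.6468]
Step 36: x=[7.8646] v=[-0.6500]
Step 37: x=[7.8320] v=[-0.6522]
Step 38: x=[7.7993] v=[-0.6533]
Step 39: x=[7.7666] v=[-0.6533]
Step 40: x=[7.7340] v=[-0.6522]
Step 41: x=[7.7015] v=[-0.6500]
Step 42: x=[7.6692] v=[-0.6467]
Step 43: x=[7.6371] v=[-0.6423]
Step 44: x=[7.6053] v=[-0.6369]
Step 45: x=[7.5738] v=[-0.6304]
Step 46: x=[7.5427] v=[-0.6229]
Step 47: x=[7.5120] v=[-0.6143]
Step 48: x=[7.4818] v=[-0.6047]
Step 49: x=[7.4521] v=[-0.5941]
Step 50: x=[7.4230] v=[-0.5825]
Step 51: x=[7.3945] v=[-0.5699]
Step 52: x=[7.3667] v=[-0.5564]
Step 53: x=[7.3396] v=[-0.5420]
Step 54: x=[7.3133] v=[-0.5267]
Step 55: x=[7.2878] v=[-0.5105]
Step 56: x=[7.2631] v=[-0.4934]
Step 57: x=[7.2393] v=[-0.4755]
Step 58: x=[7.2165] v=[-0.4568]
Step 59: x=[7.1946] v=[-0.4374]
Step 60: x=[7.1737] v=[-0.4172]
Step 61: x=[7.1539] v=[-0.3963]
Step 62: x=[7.1352] v=[-0.3748]
Step 63: x=[7.1176] v=[-0.3526]
Step 64: x=[7.1011] v=[-0.3299]
Step 65: x=[7.0858] v=[-0.3066]
Step 66: x=[7.0717] v=[-0.2828]
Step 67: x=[7.0588] v=[-0.2585]
Step 68: x=[7.0471] v=[-0.2338]
Step 69: x=[7.0367] v=[-0.2087]
Step 70: x=[7.0275] v=[-0.1833]
Step 71: x=[7.0196] v=[-0.1576]
Step 72: x=[7.0130] v=[-0.1316]
Step 73: x=[7.0077] v=[-0.1054]
Step 74: x=[7.0038] v=[-0.0790]
Step 75: x=[7.0012] v=[-0.0525]
Step 76: x=[6.9999] v=[-0.0259]
Step 77: x=[6.9999] v=[0.0008]
First v>=0 after going negative at step 77, time=3.8500

Answer: 3.8500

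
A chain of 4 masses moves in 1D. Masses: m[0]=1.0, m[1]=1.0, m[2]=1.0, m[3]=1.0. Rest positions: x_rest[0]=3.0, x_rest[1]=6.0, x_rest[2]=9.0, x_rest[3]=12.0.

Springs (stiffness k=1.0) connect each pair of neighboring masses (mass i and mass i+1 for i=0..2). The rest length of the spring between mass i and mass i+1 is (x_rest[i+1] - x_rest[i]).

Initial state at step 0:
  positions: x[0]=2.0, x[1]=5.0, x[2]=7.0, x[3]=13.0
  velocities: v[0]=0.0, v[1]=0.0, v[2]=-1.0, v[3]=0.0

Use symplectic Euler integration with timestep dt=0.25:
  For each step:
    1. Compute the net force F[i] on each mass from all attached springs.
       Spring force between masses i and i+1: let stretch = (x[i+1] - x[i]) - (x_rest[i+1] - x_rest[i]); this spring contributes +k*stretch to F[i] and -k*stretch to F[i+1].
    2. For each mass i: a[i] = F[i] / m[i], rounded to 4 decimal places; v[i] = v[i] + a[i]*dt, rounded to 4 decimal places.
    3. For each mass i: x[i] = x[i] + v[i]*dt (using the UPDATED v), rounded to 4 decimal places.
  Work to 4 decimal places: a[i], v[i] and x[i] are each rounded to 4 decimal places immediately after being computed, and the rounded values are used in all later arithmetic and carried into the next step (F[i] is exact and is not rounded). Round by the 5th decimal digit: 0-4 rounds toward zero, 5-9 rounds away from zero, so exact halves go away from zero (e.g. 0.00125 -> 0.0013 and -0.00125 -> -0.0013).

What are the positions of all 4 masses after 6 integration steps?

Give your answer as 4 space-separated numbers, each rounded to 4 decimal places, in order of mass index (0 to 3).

Answer: 1.8050 4.5175 8.9556 10.2220

Derivation:
Step 0: x=[2.0000 5.0000 7.0000 13.0000] v=[0.0000 0.0000 -1.0000 0.0000]
Step 1: x=[2.0000 4.9375 7.0000 12.8125] v=[0.0000 -0.2500 0.0000 -0.7500]
Step 2: x=[1.9961 4.8203 7.2344 12.4492] v=[-0.0156 -0.4688 0.9375 -1.4531]
Step 3: x=[1.9812 4.6775 7.6438 11.9475] v=[-0.0596 -0.5713 1.6377 -2.0068]
Step 4: x=[1.9473 4.5516 8.1368 11.3643] v=[-0.1355 -0.5038 1.9721 -2.3327]
Step 5: x=[1.8887 4.4870 8.6075 10.7669] v=[-0.2344 -0.2586 1.8827 -2.3896]
Step 6: x=[1.8050 4.5175 8.9556 10.2220] v=[-0.3348 0.1220 1.3924 -2.1795]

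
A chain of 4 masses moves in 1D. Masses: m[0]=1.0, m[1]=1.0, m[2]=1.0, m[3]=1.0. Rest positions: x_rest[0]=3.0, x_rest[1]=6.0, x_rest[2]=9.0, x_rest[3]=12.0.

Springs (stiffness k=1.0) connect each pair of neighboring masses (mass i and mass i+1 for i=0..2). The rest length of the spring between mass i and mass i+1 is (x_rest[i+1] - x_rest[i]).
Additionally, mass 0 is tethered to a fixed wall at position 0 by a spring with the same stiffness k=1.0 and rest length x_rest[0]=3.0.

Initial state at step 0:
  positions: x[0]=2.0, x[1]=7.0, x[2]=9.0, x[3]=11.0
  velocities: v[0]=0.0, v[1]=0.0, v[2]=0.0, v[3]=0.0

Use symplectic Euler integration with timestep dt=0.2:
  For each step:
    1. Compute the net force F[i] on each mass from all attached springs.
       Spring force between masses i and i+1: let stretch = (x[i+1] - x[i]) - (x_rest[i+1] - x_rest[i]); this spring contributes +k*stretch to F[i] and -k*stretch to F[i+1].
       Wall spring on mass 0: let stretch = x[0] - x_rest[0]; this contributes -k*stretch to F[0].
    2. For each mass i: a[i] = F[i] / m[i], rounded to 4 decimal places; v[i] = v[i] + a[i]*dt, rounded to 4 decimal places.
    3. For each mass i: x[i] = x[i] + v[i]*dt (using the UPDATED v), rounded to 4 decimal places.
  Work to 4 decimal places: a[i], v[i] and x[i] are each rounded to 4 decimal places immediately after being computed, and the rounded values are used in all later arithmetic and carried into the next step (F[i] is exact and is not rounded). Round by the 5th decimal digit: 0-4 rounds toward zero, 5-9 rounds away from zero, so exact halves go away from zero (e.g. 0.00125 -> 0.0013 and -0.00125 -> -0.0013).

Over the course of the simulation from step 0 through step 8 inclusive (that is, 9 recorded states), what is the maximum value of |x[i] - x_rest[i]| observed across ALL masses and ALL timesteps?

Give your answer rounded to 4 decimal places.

Answer: 1.0399

Derivation:
Step 0: x=[2.0000 7.0000 9.0000 11.0000] v=[0.0000 0.0000 0.0000 0.0000]
Step 1: x=[2.1200 6.8800 9.0000 11.0400] v=[0.6000 -0.6000 0.0000 0.2000]
Step 2: x=[2.3456 6.6544 8.9968 11.1184] v=[1.1280 -1.1280 -0.0160 0.3920]
Step 3: x=[2.6497 6.3501 8.9848 11.2319] v=[1.5206 -1.5213 -0.0602 0.5677]
Step 4: x=[2.9958 6.0032 8.9573 11.3756] v=[1.7307 -1.7344 -0.1377 0.7183]
Step 5: x=[3.3424 5.6542 8.9083 11.5425] v=[1.7330 -1.7451 -0.2449 0.8346]
Step 6: x=[3.6478 5.3429 8.8345 11.7241] v=[1.5269 -1.5566 -0.3689 0.9078]
Step 7: x=[3.8751 5.1034 8.7366 11.9101] v=[1.1364 -1.1973 -0.4893 0.9299]
Step 8: x=[3.9965 4.9601 8.6204 12.0891] v=[0.6070 -0.7163 -0.5812 0.8952]
Max displacement = 1.0399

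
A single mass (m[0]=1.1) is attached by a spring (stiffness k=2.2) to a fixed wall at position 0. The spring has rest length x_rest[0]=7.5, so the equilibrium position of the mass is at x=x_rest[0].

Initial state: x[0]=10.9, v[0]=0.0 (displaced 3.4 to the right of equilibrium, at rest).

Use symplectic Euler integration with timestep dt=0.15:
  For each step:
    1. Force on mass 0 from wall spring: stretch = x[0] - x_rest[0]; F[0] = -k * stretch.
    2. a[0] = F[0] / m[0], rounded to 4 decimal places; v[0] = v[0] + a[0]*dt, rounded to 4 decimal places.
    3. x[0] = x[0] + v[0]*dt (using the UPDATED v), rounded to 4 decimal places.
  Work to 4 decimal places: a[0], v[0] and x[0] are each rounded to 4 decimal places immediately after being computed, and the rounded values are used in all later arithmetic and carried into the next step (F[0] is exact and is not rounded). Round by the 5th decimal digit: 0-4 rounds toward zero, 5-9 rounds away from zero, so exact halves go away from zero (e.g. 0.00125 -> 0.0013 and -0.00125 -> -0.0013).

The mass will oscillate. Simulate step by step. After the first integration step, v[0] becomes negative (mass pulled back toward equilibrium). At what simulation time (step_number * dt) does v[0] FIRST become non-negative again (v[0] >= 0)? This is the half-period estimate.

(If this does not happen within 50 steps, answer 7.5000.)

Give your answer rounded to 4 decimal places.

Answer: 2.2500

Derivation:
Step 0: x=[10.9000] v=[0.0000]
Step 1: x=[10.7470] v=[-1.0200]
Step 2: x=[10.4479] v=[-1.9941]
Step 3: x=[10.0161] v=[-2.8785]
Step 4: x=[9.4711] v=[-3.6333]
Step 5: x=[8.8374] v=[-4.2246]
Step 6: x=[8.1435] v=[-4.6258]
Step 7: x=[7.4207] v=[-4.8189]
Step 8: x=[6.7014] v=[-4.7951]
Step 9: x=[6.0181] v=[-4.5555]
Step 10: x=[5.4015] v=[-4.1109]
Step 11: x=[4.8793] v=[-3.4814]
Step 12: x=[4.4750] v=[-2.6952]
Step 13: x=[4.2068] v=[-1.7877]
Step 14: x=[4.0868] v=[-0.7997]
Step 15: x=[4.1204] v=[0.2243]
First v>=0 after going negative at step 15, time=2.2500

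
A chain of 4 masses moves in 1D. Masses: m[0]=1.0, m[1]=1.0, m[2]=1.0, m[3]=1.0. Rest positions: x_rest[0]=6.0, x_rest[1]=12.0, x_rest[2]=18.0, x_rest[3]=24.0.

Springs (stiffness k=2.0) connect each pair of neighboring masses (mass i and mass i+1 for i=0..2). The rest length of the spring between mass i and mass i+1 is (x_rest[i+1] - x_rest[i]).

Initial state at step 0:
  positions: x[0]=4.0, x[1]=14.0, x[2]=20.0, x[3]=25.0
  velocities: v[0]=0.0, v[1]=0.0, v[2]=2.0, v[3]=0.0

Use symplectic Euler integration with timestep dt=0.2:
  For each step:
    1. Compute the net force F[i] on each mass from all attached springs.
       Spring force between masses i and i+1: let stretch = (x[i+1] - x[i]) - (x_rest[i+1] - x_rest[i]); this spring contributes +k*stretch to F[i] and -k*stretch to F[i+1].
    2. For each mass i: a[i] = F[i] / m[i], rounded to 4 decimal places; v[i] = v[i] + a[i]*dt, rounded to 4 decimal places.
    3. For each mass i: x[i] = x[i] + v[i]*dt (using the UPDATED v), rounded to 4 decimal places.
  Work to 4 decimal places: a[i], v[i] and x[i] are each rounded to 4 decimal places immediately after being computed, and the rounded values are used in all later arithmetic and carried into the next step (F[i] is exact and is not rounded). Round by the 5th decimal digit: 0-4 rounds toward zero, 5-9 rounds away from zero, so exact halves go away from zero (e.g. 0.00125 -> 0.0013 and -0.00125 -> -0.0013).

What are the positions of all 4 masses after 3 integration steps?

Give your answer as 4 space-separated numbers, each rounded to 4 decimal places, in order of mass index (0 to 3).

Answer: 5.6763 12.5339 20.4530 25.5368

Derivation:
Step 0: x=[4.0000 14.0000 20.0000 25.0000] v=[0.0000 0.0000 2.0000 0.0000]
Step 1: x=[4.3200 13.6800 20.3200 25.0800] v=[1.6000 -1.6000 1.6000 0.4000]
Step 2: x=[4.9088 13.1424 20.4896 25.2592] v=[2.9440 -2.6880 0.8480 0.8960]
Step 3: x=[5.6763 12.5339 20.4530 25.5368] v=[3.8374 -3.0426 -0.1830 1.3882]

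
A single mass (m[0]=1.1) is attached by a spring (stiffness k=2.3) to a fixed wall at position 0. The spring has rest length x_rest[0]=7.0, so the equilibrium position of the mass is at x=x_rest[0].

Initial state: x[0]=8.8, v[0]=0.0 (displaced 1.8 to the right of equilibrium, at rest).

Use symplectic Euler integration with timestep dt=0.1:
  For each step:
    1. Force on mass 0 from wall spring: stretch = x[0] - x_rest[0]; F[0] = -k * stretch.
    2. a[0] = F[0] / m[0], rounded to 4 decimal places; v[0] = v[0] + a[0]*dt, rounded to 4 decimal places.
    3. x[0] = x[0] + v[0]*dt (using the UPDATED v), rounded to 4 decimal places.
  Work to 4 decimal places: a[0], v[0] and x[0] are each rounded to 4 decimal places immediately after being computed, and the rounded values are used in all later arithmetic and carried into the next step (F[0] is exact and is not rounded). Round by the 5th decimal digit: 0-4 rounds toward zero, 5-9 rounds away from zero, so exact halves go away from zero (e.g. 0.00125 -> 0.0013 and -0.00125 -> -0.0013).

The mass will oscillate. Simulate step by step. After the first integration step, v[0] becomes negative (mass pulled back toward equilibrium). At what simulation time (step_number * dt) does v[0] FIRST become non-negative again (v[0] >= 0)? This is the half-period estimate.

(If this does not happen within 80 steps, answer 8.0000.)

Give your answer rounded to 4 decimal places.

Step 0: x=[8.8000] v=[0.0000]
Step 1: x=[8.7624] v=[-0.3764]
Step 2: x=[8.6879] v=[-0.7449]
Step 3: x=[8.5781] v=[-1.0978]
Step 4: x=[8.4353] v=[-1.4278]
Step 5: x=[8.2625] v=[-1.7279]
Step 6: x=[8.0633] v=[-1.9919]
Step 7: x=[7.8419] v=[-2.2142]
Step 8: x=[7.6029] v=[-2.3902]
Step 9: x=[7.3513] v=[-2.5163]
Step 10: x=[7.0923] v=[-2.5898]
Step 11: x=[6.8314] v=[-2.6091]
Step 12: x=[6.5740] v=[-2.5739]
Step 13: x=[6.3255] v=[-2.4848]
Step 14: x=[6.0911] v=[-2.3438]
Step 15: x=[5.8757] v=[-2.1538]
Step 16: x=[5.6838] v=[-1.9187]
Step 17: x=[5.5195] v=[-1.6435]
Step 18: x=[5.3861] v=[-1.3339]
Step 19: x=[5.2865] v=[-0.9965]
Step 20: x=[5.2227] v=[-0.6382]
Step 21: x=[5.1960] v=[-0.2666]
Step 22: x=[5.2071] v=[0.1106]
First v>=0 after going negative at step 22, time=2.2000

Answer: 2.2000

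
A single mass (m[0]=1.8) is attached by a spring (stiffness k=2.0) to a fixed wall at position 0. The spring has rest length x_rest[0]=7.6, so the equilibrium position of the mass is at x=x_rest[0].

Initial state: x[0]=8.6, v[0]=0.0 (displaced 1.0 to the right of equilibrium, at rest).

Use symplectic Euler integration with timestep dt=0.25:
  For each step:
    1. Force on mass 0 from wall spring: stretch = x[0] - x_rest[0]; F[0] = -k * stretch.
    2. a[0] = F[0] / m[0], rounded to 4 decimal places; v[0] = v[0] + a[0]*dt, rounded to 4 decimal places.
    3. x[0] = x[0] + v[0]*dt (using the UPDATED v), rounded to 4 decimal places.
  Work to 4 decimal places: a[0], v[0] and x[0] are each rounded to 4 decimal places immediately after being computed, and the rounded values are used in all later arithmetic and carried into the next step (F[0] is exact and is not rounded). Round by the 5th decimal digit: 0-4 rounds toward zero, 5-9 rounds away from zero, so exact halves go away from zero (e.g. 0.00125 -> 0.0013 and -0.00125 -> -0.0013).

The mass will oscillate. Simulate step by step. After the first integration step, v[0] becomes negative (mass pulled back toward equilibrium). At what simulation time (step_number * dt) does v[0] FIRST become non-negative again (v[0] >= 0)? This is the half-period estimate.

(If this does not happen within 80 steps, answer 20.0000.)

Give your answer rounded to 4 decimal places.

Step 0: x=[8.6000] v=[0.0000]
Step 1: x=[8.5306] v=[-0.2778]
Step 2: x=[8.3965] v=[-0.5363]
Step 3: x=[8.2071] v=[-0.7576]
Step 4: x=[7.9755] v=[-0.9263]
Step 5: x=[7.7179] v=[-1.0306]
Step 6: x=[7.4521] v=[-1.0634]
Step 7: x=[7.1965] v=[-1.0223]
Step 8: x=[6.9690] v=[-0.9102]
Step 9: x=[6.7853] v=[-0.7349]
Step 10: x=[6.6582] v=[-0.5086]
Step 11: x=[6.5965] v=[-0.2470]
Step 12: x=[6.6045] v=[0.0318]
First v>=0 after going negative at step 12, time=3.0000

Answer: 3.0000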